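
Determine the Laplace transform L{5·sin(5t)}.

L{sin(ωt)} = ω/(s² + ω²), so L{sin(5t)} = 5/(s² + 25). Then L{5·sin(5t)} = 5·5/(s² + 25) = 25/(s² + 25)

Final answer: 25/(s² + 25)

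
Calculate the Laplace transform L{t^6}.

L{t^n} = n!/s^(n+1), so L{t^6} = 720/s^7

Final answer: 720/s^7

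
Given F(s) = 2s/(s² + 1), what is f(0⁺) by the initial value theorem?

f(0⁺) = lim_{s→∞} s·2s/(s² + 1) = lim_{s→∞} 2s²/(s² + 1) = 2

Final answer: 2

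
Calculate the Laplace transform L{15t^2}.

L{15t^2} = 15 · L{t^2} = 15 · 2/s^3 = 30/s^3

Final answer: 30/s^3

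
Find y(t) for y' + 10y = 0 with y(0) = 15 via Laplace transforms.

L{y'} + 10L{y} = 0. sY - 15 + 10Y = 0. Y(s+10) = 15. Y = 15/(s+10)

Final answer: y(t) = 15e^(-10t)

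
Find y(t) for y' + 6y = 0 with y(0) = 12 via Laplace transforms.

L{y'} + 6L{y} = 0. sY - 12 + 6Y = 0. Y(s+6) = 12. Y = 12/(s+6)

Final answer: y(t) = 12e^(-6t)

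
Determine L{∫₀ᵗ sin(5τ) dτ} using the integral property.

L{∫₀ᵗ f(τ)dτ} = F(s)/s with F(s) = 5/(s² + 25), so the result is (5/(s² + 25))/s = 5/(s(s² + 25))

Final answer: 5/(s(s² + 25))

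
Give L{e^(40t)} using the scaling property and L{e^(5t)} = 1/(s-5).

Using L{f(at)} = (1/a)F(s/a) with a=8 and f(t) = e^(5t): L{e^(40t)} = (1/8) · 1/((s/8)-5) = (1/8) · 8/(s-40) = 1/(s-40)

Final answer: 1/(s-40)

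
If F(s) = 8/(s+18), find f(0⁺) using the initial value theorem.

f(0⁺) = lim_{s→∞} s·8/(s+18) = lim_{s→∞} 8s/(s+18) = 8

Final answer: 8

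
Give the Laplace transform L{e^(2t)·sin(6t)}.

L{e^(at)·sin(ωt)} = ω/((s-a)² + ω²), so L{e^(2t)·sin(6t)} = 6/((s-2)² + 36)

Final answer: 6/((s-2)² + 36)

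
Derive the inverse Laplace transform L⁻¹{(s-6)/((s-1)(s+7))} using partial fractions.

Using partial fractions, f(t) = (-5e^t + 13e^(-7t))/8

Final answer: (-5e^t + 13e^(-7t))/8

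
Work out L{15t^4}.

L{t^n} = n!/s^(n+1). So L{15t^4} = 15·4!/s^5 = 360/s^5

Final answer: 360/s^5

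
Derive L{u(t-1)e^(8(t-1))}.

u(t-a)f(t-a) with f(t)=e^(8t). L{e^(8t)} = 1/(s-8). By time shift: e^(-s)/(s-8)

Final answer: e^(-s)/(s-8)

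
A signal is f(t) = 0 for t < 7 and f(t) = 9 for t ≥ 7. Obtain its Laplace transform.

f(t) = 9·u(t-7). L{u(t-7)} = e^(-7s)/s, so L{f(t)} = 9·e^(-7s)/s

Final answer: 9·e^(-7s)/s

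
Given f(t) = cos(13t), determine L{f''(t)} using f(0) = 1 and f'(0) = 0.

F(s) = s/(s² + 169). L{f''(t)} = s²F(s) - sf(0) - f'(0) = s³/(s² + 169) - s = (s³ - s(s² + 169))/(s² + 169) = -169s/(s² + 169)

Final answer: -169s/(s² + 169)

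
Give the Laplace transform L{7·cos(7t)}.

L{cos(ωt)} = s/(s² + ω²), so L{cos(7t)} = s/(s² + 49). Then L{7·cos(7t)} = 7·s/(s² + 49) = 7s/(s² + 49)

Final answer: 7s/(s² + 49)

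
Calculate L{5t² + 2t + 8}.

L{5t² + 2t + 8} = 5·2/s³ + 2/s² + 8/s = 10/s³ + 2/s² + 8/s

Final answer: 10/s³ + 2/s² + 8/s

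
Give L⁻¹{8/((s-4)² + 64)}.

Form: b/((s-a)² + b²) → e^(at)sin(bt). With a=4, b=8

Final answer: e^(4t)·sin(8t)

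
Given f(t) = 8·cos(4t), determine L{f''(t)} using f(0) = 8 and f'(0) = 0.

F(s) = 8s/(s² + 16). L{f''(t)} = s²F(s) - sf(0) - f'(0) = 8s³/(s² + 16) - 8s = (8s³ - 8s(s² + 16))/(s² + 16) = -128s/(s² + 16)

Final answer: -128s/(s² + 16)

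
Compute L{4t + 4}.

L{4t + 4} = 4·L{t} + 4·L{1} = 4/s² + 4/s

Final answer: 4/s² + 4/s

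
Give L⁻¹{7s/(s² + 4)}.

This is the form c·s/(s² + a²) with a = 2, c = 7. L⁻¹ = 7·cos(2t)

Final answer: 7·cos(2t)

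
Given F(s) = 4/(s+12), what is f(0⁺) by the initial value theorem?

f(0⁺) = lim_{s→∞} s·4/(s+12) = lim_{s→∞} 4s/(s+12) = 4

Final answer: 4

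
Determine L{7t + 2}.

L{7t + 2} = 7·L{t} + 2·L{1} = 7/s² + 2/s

Final answer: 7/s² + 2/s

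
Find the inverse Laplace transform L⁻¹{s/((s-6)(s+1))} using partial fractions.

Using partial fractions, f(t) = (6e^(6t) + e^(-t))/7

Final answer: (6e^(6t) + e^(-t))/7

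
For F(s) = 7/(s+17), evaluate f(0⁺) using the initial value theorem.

f(0⁺) = lim_{s→∞} s·7/(s+17) = lim_{s→∞} 7s/(s+17) = 7

Final answer: 7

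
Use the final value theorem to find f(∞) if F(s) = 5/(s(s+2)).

f(∞) = lim_{s→0} s·5/(s(s+2)) = lim_{s→0} 5/(s+2) = 5/2 = 5/2

Final answer: 5/2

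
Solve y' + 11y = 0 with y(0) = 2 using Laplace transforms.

L{y'} + 11L{y} = 0. sY - 2 + 11Y = 0. Y(s+11) = 2. Y = 2/(s+11)

Final answer: y(t) = 2e^(-11t)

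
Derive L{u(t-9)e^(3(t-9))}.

u(t-a)f(t-a) with f(t)=e^(3t). L{e^(3t)} = 1/(s-3). By time shift: e^(-9s)/(s-3)

Final answer: e^(-9s)/(s-3)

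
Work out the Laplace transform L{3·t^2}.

L{t^n} = n!/s^(n+1), so L{t^2} = 2/s^3. Then L{3·t^2} = 3·2/s^3 = 6/s^3

Final answer: 6/s^3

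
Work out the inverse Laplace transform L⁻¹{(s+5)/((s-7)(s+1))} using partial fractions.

Using partial fractions, f(t) = (12e^(7t) - 4e^(-t))/8

Final answer: (12e^(7t) - 4e^(-t))/8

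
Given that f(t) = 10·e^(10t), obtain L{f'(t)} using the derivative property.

f(0) = 10, F(s) = 10/(s-10). L{f'(t)} = s·F(s) - f(0) = 10s/(s-10) - 10 = (10s - 10(s-10))/(s-10) = 100/(s-10)

Final answer: 100/(s-10)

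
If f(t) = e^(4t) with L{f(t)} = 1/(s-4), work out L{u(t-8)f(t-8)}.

Time shift theorem: L{u(t-a)f(t-a)} = e^(-as)F(s). Here a=8, F(s) = 1/(s-4), so L{u(t-8)f(t-8)} = e^(-8s)·1/(s-4)

Final answer: e^(-8s)·1/(s-4)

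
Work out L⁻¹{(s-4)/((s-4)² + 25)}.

Using frequency shift: L⁻¹{(s-a)/((s-a)² + b²)} = e^(at)cos(bt). Here a=4, b=5

Final answer: e^(4t)·cos(5t)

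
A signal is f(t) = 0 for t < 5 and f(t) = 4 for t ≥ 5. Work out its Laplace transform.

f(t) = 4·u(t-5). L{u(t-5)} = e^(-5s)/s, so L{f(t)} = 4·e^(-5s)/s

Final answer: 4·e^(-5s)/s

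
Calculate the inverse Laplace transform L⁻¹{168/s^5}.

L⁻¹{n!/s^(n+1)} = t^n with n=4. So L⁻¹{24/s^5} = t^4, and L⁻¹{168/s^5} = (168/24)·t^4 = 7·t^4

Final answer: 7·t^4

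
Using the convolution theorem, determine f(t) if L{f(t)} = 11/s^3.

11/s^3 = (11/s)·(1/s^2) = L{11}·L{t}. By convolution, f(t) = 11*t = ∫₀ᵗ 11·τ dτ = 11·t²/2

Final answer: 11·t²/2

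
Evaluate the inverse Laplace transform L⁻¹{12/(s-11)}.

L⁻¹{1/(s-a)} = e^(at), so L⁻¹{1/(s-11)} = e^(11t), and L⁻¹{12/(s-11)} = 12·e^(11t)

Final answer: 12·e^(11t)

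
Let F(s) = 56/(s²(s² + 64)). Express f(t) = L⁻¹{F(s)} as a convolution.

56/(s²(s² + 64)) = (1/s²)·(56/(s² + 64)) = L{t}·L{7·sin(8t)}. So f(t) = t*(7·sin(8t)) = ∫₀ᵗ 7τ·sin(8(t-τ)) dτ

Final answer: ∫₀ᵗ 7τ·sin(8(t-τ)) dτ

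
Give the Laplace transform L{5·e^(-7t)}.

L{e^(at)} = 1/(s-a), so L{e^(-7t)} = 1/(s+7). Then L{5·e^(-7t)} = 5/(s+7)

Final answer: 5/(s+7)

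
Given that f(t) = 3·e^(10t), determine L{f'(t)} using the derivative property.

f(0) = 3, F(s) = 3/(s-10). L{f'(t)} = s·F(s) - f(0) = 3s/(s-10) - 3 = (3s - 3(s-10))/(s-10) = 30/(s-10)

Final answer: 30/(s-10)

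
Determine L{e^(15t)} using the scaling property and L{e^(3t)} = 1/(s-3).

Using L{f(at)} = (1/a)F(s/a) with a=5 and f(t) = e^(3t): L{e^(15t)} = (1/5) · 1/((s/5)-3) = (1/5) · 5/(s-15) = 1/(s-15)

Final answer: 1/(s-15)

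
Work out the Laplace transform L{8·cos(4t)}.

L{cos(ωt)} = s/(s² + ω²), so L{cos(4t)} = s/(s² + 16). Then L{8·cos(4t)} = 8·s/(s² + 16) = 8s/(s² + 16)

Final answer: 8s/(s² + 16)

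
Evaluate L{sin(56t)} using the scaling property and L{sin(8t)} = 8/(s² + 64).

Using L{f(at)} = (1/a)F(s/a) with a=7: L{sin(56t)} = (1/7) · 8/((s/7)² + 64) = (1/7) · 8·49/(s² + 3136) = 56/(s² + 3136)

Final answer: 56/(s² + 3136)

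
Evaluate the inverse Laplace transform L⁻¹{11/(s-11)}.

L⁻¹{1/(s-a)} = e^(at), so L⁻¹{1/(s-11)} = e^(11t), and L⁻¹{11/(s-11)} = 11·e^(11t)

Final answer: 11·e^(11t)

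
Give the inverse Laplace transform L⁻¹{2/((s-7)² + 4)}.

Using frequency shift, L⁻¹{2/((s-7)² + 4)} = e^(7t)·sin(2t)

Final answer: e^(7t)·sin(2t)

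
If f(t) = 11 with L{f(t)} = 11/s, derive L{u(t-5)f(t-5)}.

Time shift theorem: L{u(t-a)f(t-a)} = e^(-as)F(s). Here a=5, F(s) = 11/s, so L{u(t-5)f(t-5)} = e^(-5s)·11/s

Final answer: e^(-5s)·11/s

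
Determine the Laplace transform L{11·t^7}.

L{t^n} = n!/s^(n+1), so L{t^7} = 5040/s^8. Then L{11·t^7} = 11·5040/s^8 = 55440/s^8

Final answer: 55440/s^8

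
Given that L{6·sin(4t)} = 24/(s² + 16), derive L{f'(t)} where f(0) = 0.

L{f'(t)} = s·F(s) - f(0) = s·24/(s² + 16) - 0 = 24s/(s² + 16)

Final answer: 24s/(s² + 16)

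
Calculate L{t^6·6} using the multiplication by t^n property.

L{6} = 6/s. d^1/ds^1[1/s] = -1/s². d^2/ds^2[1/s] = 2/s^3. d^3/ds^3[1/s] = -6/s^4. d^4/ds^4[1/s] = 24/s^5. d^5/ds^5[1/s] = -120/s^6. d^6/ds^6[1/s] = 720/s^7. So L{t^6} = (-1)^{6}·720/s^7 = 720/s^7. Then L{t^6·6} = 6·720/s^7 = 4320/s^7

Final answer: 4320/s^7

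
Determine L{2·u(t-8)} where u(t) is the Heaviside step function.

L{u(t-a)} = e^(-as)/s. Here a=8, so L{u(t-8)} = e^(-8s)/s, and L{2·u(t-8)} = 2·e^(-8s)/s

Final answer: 2·e^(-8s)/s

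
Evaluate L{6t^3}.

L{t^n} = n!/s^(n+1). So L{6t^3} = 6·3!/s^4 = 36/s^4

Final answer: 36/s^4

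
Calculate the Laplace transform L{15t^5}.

L{15t^5} = 15 · L{t^5} = 15 · 120/s^6 = 1800/s^6

Final answer: 1800/s^6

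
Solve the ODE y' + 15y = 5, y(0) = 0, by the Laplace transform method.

sY + 15Y = 5/s. Y = 5/(s(s+15)). Partial fractions: Y = 1/3/s - 1/3/(s+15)

Final answer: y(t) = 1/3(1 - e^(-15t))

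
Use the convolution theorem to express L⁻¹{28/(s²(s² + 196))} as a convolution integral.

28/(s²(s² + 196)) = (1/s²)·(28/(s² + 196)) = L{t}·L{2·sin(14t)}. So f(t) = t*(2·sin(14t)) = ∫₀ᵗ 2τ·sin(14(t-τ)) dτ

Final answer: ∫₀ᵗ 2τ·sin(14(t-τ)) dτ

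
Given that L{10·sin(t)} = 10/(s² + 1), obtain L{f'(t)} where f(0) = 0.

L{f'(t)} = s·F(s) - f(0) = s·10/(s² + 1) - 0 = 10s/(s² + 1)

Final answer: 10s/(s² + 1)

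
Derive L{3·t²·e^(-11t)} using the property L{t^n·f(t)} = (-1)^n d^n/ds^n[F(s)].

L{e^(-11t)} = 1/(s+11). d/ds[1/(s+11)] = -1/(s+11)². d²/ds²[1/(s+11)] = 2/(s+11)³. So L{t²·e^(-11t)} = (-1)² · 2/(s+11)³ = 2/(s+11)³. Then L{3·t²·e^(-11t)} = 3·2/(s+11)³ = 6/(s+11)³

Final answer: 6/(s+11)³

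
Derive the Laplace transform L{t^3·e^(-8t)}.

L{t^n·e^(at)} = n!/(s-a)^(n+1), so L{t^3·e^(-8t)} = 6/(s+8)^4

Final answer: 6/(s+8)^4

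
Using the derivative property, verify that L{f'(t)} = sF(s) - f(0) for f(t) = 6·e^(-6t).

f'(t) = -36e^(-6t). Direct: L{f'(t)} = -36/(s+6). Property: s·6/(s+6) - 6 = (6s - 6(s+6))/(s+6) = -36/(s+6). ✓

Final answer: -36/(s+6)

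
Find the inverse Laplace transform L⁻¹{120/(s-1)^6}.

L⁻¹{n!/(s-a)^(n+1)} = t^n·e^(at), so L⁻¹{120/(s-1)^6} = t^5·e^t

Final answer: t^5·e^t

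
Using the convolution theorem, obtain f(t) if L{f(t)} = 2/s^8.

2/s^8 = (2/s)·(1/s^7) = L{2}·L{t^6/720}. By convolution, f(t) = 2*t^6/720 = ∫₀ᵗ 2·τ^6/720 dτ = 2·t^7/5040

Final answer: 2·t^7/5040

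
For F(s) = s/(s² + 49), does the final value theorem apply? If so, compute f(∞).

The final value theorem requires all poles of sF(s) in the left half-plane. sF(s) = s²/(s² + 49) has poles at s = ±7i (imaginary axis). Theorem does NOT apply (oscillatory system).

Final answer: Not applicable (oscillatory)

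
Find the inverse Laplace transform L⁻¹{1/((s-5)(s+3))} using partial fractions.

Decompose: A/(s-5) + B/(s+3). A = 1/8, B = -1/8. f(t) = (e^(5t) - e^(-3t))/8

Final answer: (e^(5t) - e^(-3t))/8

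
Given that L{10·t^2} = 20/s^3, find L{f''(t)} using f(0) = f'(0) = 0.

L{f''(t)} = s²F(s) - sf(0) - f'(0) = s²·20/s^3 - 0 - 0 = 20/s

Final answer: 20/s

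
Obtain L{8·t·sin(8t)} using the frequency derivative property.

L{sin(8t)} = 8/(s² + 64). By L{t·f(t)} = -F'(s): -d/ds[8/(s² + 64)] = -(8)·(-2s)/(s² + 64)² = 16s/(s² + 64)². Then L{8·t·sin(8t)} = 8·16s/(s² + 64)² = 128s/(s² + 64)²

Final answer: 128s/(s² + 64)²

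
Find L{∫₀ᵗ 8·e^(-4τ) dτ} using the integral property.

L{∫₀ᵗ f(τ)dτ} = F(s)/s with F(s) = 8/(s+4), so L{∫₀ᵗ 8·e^(-4τ) dτ} = 8/(s(s+4))

Final answer: 8/(s(s+4))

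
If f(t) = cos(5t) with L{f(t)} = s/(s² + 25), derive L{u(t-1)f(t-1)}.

Time shift theorem: L{u(t-a)f(t-a)} = e^(-as)F(s). Here a=1, F(s) = s/(s² + 25), so L{u(t-1)f(t-1)} = e^(-s)·s/(s² + 25)

Final answer: e^(-s)·s/(s² + 25)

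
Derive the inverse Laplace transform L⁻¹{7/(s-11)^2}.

L⁻¹{n!/(s-a)^(n+1)} = t^n·e^(at) with n=1, a=11. So L⁻¹{1/(s-11)^2} = t·e^(11t), and L⁻¹{7/(s-11)^2} = (7/1)·t·e^(11t) = 7·t·e^(11t)

Final answer: 7·t·e^(11t)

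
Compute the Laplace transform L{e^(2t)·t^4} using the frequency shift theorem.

L{e^(at)·t^n} = n!/(s-a)^(n+1), so L{e^(2t)·t^4} = 24/(s-2)^5

Final answer: 24/(s-2)^5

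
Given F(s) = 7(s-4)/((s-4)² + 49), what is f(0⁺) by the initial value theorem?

f(0⁺) = lim_{s→∞} sF(s) = lim_{s→∞} 7s(s-4)/((s-4)² + 49) = 7

Final answer: 7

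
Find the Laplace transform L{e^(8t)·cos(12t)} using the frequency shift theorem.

Frequency shift: L{e^(at)f(t)} = F(s-a). L{e^(8t)·cos(12t)} = (s-8)/((s-8)² + 144)

Final answer: (s-8)/((s-8)² + 144)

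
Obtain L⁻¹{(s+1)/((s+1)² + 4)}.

Using frequency shift: L⁻¹{(s-a)/((s-a)² + b²)} = e^(at)cos(bt). Here a=-1, b=2

Final answer: e^(-t)·cos(2t)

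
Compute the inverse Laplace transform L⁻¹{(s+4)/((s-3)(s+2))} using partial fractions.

Using partial fractions, f(t) = (7e^(3t) - 2e^(-2t))/5

Final answer: (7e^(3t) - 2e^(-2t))/5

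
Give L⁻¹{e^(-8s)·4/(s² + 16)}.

L⁻¹{4/(s² + 16)} = sin(4t). By the time shift theorem, L⁻¹{e^(-as)F(s)} = u(t-a)f(t-a) with a=8, so L⁻¹{e^(-8s)·4/(s² + 16)} = u(t-8)·sin(4(t-8))

Final answer: u(t-8)·sin(4(t-8))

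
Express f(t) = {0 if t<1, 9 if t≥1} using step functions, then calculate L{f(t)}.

f(t) = 9·u(t-1). L{u(t-1)} = e^(-s)/s, so L{f(t)} = 9·e^(-s)/s

Final answer: 9·e^(-s)/s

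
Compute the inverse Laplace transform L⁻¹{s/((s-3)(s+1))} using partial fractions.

Using partial fractions, f(t) = (3e^(3t) + e^(-t))/4

Final answer: (3e^(3t) + e^(-t))/4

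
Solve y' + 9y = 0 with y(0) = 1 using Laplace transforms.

L{y'} + 9L{y} = 0. sY - 1 + 9Y = 0. Y(s+9) = 1. Y = 1/(s+9)

Final answer: y(t) = e^(-9t)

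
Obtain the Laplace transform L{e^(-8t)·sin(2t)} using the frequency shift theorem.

Frequency shift: L{e^(at)f(t)} = F(s-a). L{e^(-8t)·sin(2t)} = 2/((s+8)² + 4)

Final answer: 2/((s+8)² + 4)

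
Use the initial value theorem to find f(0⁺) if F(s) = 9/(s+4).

f(0⁺) = lim_{s→∞} s·9/(s+4) = lim_{s→∞} 9s/(s+4) = 9

Final answer: 9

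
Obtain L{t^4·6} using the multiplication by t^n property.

L{6} = 6/s. d^1/ds^1[1/s] = -1/s². d^2/ds^2[1/s] = 2/s^3. d^3/ds^3[1/s] = -6/s^4. d^4/ds^4[1/s] = 24/s^5. So L{t^4} = (-1)^{4}·24/s^5 = 24/s^5. Then L{t^4·6} = 6·24/s^5 = 144/s^5

Final answer: 144/s^5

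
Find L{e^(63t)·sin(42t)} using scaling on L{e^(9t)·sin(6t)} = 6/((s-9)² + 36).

Scaling with a=7: L{e^(63t)·sin(42t)} = (1/7) · 6/((s/7-9)² + 36). Simplifying: 42/((s-63)² + 1764)

Final answer: 42/((s-63)² + 1764)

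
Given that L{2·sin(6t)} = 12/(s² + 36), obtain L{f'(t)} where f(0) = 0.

L{f'(t)} = s·F(s) - f(0) = s·12/(s² + 36) - 0 = 12s/(s² + 36)

Final answer: 12s/(s² + 36)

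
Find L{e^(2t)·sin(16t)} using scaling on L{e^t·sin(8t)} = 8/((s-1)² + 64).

Scaling with a=2: L{e^(2t)·sin(16t)} = (1/2) · 8/((s/2-1)² + 64). Simplifying: 16/((s-2)² + 256)

Final answer: 16/((s-2)² + 256)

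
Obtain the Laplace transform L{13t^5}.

L{13t^5} = 13 · L{t^5} = 13 · 120/s^6 = 1560/s^6

Final answer: 1560/s^6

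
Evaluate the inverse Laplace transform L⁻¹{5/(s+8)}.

L⁻¹{1/(s-a)} = e^(at), so L⁻¹{1/(s+8)} = e^(-8t), and L⁻¹{5/(s+8)} = 5·e^(-8t)

Final answer: 5·e^(-8t)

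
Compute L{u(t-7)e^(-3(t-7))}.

u(t-a)f(t-a) with f(t)=e^(-3t). L{e^(-3t)} = 1/(s+3). By time shift: e^(-7s)/(s+3)

Final answer: e^(-7s)/(s+3)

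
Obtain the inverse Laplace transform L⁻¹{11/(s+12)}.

L⁻¹{1/(s-a)} = e^(at), so L⁻¹{1/(s+12)} = e^(-12t), and L⁻¹{11/(s+12)} = 11·e^(-12t)

Final answer: 11·e^(-12t)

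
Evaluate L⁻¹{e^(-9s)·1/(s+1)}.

L⁻¹{1/(s+1)} = e^(-t). By the time shift theorem, L⁻¹{e^(-as)F(s)} = u(t-a)f(t-a) with a=9, so L⁻¹{e^(-9s)·1/(s+1)} = u(t-9)·e^(-(t-9))

Final answer: u(t-9)·e^(-(t-9))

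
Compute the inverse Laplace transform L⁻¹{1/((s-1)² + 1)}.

Using frequency shift, L⁻¹{1/((s-1)² + 1)} = e^t·sin(t)

Final answer: e^t·sin(t)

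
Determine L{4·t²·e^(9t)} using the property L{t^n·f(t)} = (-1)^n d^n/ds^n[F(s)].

L{e^(9t)} = 1/(s-9). d/ds[1/(s-9)] = -1/(s-9)². d²/ds²[1/(s-9)] = 2/(s-9)³. So L{t²·e^(9t)} = (-1)² · 2/(s-9)³ = 2/(s-9)³. Then L{4·t²·e^(9t)} = 4·2/(s-9)³ = 8/(s-9)³

Final answer: 8/(s-9)³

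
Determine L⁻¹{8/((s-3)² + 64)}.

Form: b/((s-a)² + b²) → e^(at)sin(bt). With a=3, b=8

Final answer: e^(3t)·sin(8t)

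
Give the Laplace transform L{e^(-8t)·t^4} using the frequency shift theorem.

L{e^(at)·t^n} = n!/(s-a)^(n+1), so L{e^(-8t)·t^4} = 24/(s+8)^5

Final answer: 24/(s+8)^5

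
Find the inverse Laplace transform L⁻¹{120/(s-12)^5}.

L⁻¹{n!/(s-a)^(n+1)} = t^n·e^(at) with n=4, a=12. So L⁻¹{24/(s-12)^5} = t^4·e^(12t), and L⁻¹{120/(s-12)^5} = (120/24)·t^4·e^(12t) = 5·t^4·e^(12t)

Final answer: 5·t^4·e^(12t)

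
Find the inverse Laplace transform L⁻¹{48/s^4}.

L⁻¹{n!/s^(n+1)} = t^n with n=3. So L⁻¹{6/s^4} = t^3, and L⁻¹{48/s^4} = (48/6)·t^3 = 8·t^3

Final answer: 8·t^3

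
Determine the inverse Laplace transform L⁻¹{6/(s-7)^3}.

L⁻¹{n!/(s-a)^(n+1)} = t^n·e^(at) with n=2, a=7. So L⁻¹{2/(s-7)^3} = t^2·e^(7t), and L⁻¹{6/(s-7)^3} = (6/2)·t^2·e^(7t) = 3·t^2·e^(7t)

Final answer: 3·t^2·e^(7t)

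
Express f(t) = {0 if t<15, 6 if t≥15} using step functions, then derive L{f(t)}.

f(t) = 6·u(t-15). L{u(t-15)} = e^(-15s)/s, so L{f(t)} = 6·e^(-15s)/s

Final answer: 6·e^(-15s)/s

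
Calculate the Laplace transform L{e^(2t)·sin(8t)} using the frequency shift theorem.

Frequency shift: L{e^(at)f(t)} = F(s-a). L{e^(2t)·sin(8t)} = 8/((s-2)² + 64)

Final answer: 8/((s-2)² + 64)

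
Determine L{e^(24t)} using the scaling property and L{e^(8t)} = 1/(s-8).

Using L{f(at)} = (1/a)F(s/a) with a=3 and f(t) = e^(8t): L{e^(24t)} = (1/3) · 1/((s/3)-8) = (1/3) · 3/(s-24) = 1/(s-24)

Final answer: 1/(s-24)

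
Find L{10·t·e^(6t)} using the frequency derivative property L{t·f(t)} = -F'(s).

L{e^(6t)} = 1/(s-6). By frequency derivative: L{t·e^(6t)} = -d/ds[1/(s-6)] = -(-1)/(s-6)² = 1/(s-6)². Then L{10·t·e^(6t)} = 10·1/(s-6)² = 10/(s-6)²

Final answer: 10/(s-6)²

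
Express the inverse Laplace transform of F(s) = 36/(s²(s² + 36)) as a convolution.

36/(s²(s² + 36)) = (1/s²)·(36/(s² + 36)) = L{t}·L{6·sin(6t)}. So f(t) = t*(6·sin(6t)) = ∫₀ᵗ 6τ·sin(6(t-τ)) dτ

Final answer: ∫₀ᵗ 6τ·sin(6(t-τ)) dτ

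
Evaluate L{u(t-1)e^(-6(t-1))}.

u(t-a)f(t-a) with f(t)=e^(-6t). L{e^(-6t)} = 1/(s+6). By time shift: e^(-s)/(s+6)

Final answer: e^(-s)/(s+6)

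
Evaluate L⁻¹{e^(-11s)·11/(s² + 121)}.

L⁻¹{11/(s² + 121)} = sin(11t). By the time shift theorem, L⁻¹{e^(-as)F(s)} = u(t-a)f(t-a) with a=11, so L⁻¹{e^(-11s)·11/(s² + 121)} = u(t-11)·sin(11(t-11))

Final answer: u(t-11)·sin(11(t-11))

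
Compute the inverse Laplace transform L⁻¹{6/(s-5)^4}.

L⁻¹{n!/(s-a)^(n+1)} = t^n·e^(at) with n=3, a=5. So L⁻¹{6/(s-5)^4} = t^3·e^(5t)

Final answer: t^3·e^(5t)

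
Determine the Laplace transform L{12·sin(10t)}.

L{sin(ωt)} = ω/(s² + ω²), so L{sin(10t)} = 10/(s² + 100). Then L{12·sin(10t)} = 12·10/(s² + 100) = 120/(s² + 100)

Final answer: 120/(s² + 100)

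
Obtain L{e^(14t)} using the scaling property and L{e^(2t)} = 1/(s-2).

Using L{f(at)} = (1/a)F(s/a) with a=7 and f(t) = e^(2t): L{e^(14t)} = (1/7) · 1/((s/7)-2) = (1/7) · 7/(s-14) = 1/(s-14)

Final answer: 1/(s-14)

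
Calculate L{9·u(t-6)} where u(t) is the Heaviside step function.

L{u(t-a)} = e^(-as)/s. Here a=6, so L{u(t-6)} = e^(-6s)/s, and L{9·u(t-6)} = 9·e^(-6s)/s

Final answer: 9·e^(-6s)/s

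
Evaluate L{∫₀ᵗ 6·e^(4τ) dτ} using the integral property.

L{∫₀ᵗ f(τ)dτ} = F(s)/s with F(s) = 6/(s-4), so L{∫₀ᵗ 6·e^(4τ) dτ} = 6/(s(s-4))

Final answer: 6/(s(s-4))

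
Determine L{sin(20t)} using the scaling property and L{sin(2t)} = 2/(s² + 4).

Using L{f(at)} = (1/a)F(s/a) with a=10: L{sin(20t)} = (1/10) · 2/((s/10)² + 4) = (1/10) · 2·100/(s² + 400) = 20/(s² + 400)

Final answer: 20/(s² + 400)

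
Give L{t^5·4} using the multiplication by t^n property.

L{4} = 4/s. d^1/ds^1[1/s] = -1/s². d^2/ds^2[1/s] = 2/s^3. d^3/ds^3[1/s] = -6/s^4. d^4/ds^4[1/s] = 24/s^5. d^5/ds^5[1/s] = -120/s^6. So L{t^5} = (-1)^{5}·-120/s^6 = 120/s^6. Then L{t^5·4} = 4·120/s^6 = 480/s^6

Final answer: 480/s^6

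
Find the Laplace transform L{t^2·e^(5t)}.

L{t^n·e^(at)} = n!/(s-a)^(n+1), so L{t^2·e^(5t)} = 2/(s-5)^3

Final answer: 2/(s-5)^3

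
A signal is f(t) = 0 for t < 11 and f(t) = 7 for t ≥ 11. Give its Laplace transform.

f(t) = 7·u(t-11). L{u(t-11)} = e^(-11s)/s, so L{f(t)} = 7·e^(-11s)/s

Final answer: 7·e^(-11s)/s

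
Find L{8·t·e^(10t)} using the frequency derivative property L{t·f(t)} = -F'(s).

L{e^(10t)} = 1/(s-10). By frequency derivative: L{t·e^(10t)} = -d/ds[1/(s-10)] = -(-1)/(s-10)² = 1/(s-10)². Then L{8·t·e^(10t)} = 8·1/(s-10)² = 8/(s-10)²

Final answer: 8/(s-10)²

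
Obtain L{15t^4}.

L{t^n} = n!/s^(n+1). So L{15t^4} = 15·4!/s^5 = 360/s^5

Final answer: 360/s^5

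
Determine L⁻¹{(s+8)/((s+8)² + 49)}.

Using frequency shift: L⁻¹{(s-a)/((s-a)² + b²)} = e^(at)cos(bt). Here a=-8, b=7

Final answer: e^(-8t)·cos(7t)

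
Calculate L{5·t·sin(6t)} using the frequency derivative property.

L{sin(6t)} = 6/(s² + 36). By L{t·f(t)} = -F'(s): -d/ds[6/(s² + 36)] = -(6)·(-2s)/(s² + 36)² = 12s/(s² + 36)². Then L{5·t·sin(6t)} = 5·12s/(s² + 36)² = 60s/(s² + 36)²

Final answer: 60s/(s² + 36)²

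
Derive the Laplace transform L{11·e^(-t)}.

L{e^(at)} = 1/(s-a), so L{e^(-t)} = 1/(s+1). Then L{11·e^(-t)} = 11/(s+1)

Final answer: 11/(s+1)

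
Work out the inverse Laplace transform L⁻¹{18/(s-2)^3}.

L⁻¹{n!/(s-a)^(n+1)} = t^n·e^(at) with n=2, a=2. So L⁻¹{2/(s-2)^3} = t^2·e^(2t), and L⁻¹{18/(s-2)^3} = (18/2)·t^2·e^(2t) = 9·t^2·e^(2t)

Final answer: 9·t^2·e^(2t)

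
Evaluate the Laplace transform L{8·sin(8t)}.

L{sin(ωt)} = ω/(s² + ω²), so L{sin(8t)} = 8/(s² + 64). Then L{8·sin(8t)} = 8·8/(s² + 64) = 64/(s² + 64)

Final answer: 64/(s² + 64)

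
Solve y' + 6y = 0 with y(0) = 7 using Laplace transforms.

L{y'} + 6L{y} = 0. sY - 7 + 6Y = 0. Y(s+6) = 7. Y = 7/(s+6)

Final answer: y(t) = 7e^(-6t)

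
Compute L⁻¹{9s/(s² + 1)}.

This is the form c·s/(s² + a²) with a = 1, c = 9. L⁻¹ = 9·cos(t)

Final answer: 9·cos(t)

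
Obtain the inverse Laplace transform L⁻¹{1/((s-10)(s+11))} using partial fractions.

Decompose: A/(s-10) + B/(s+11). A = 1/21, B = -1/21. f(t) = (e^(10t) - e^(-11t))/21

Final answer: (e^(10t) - e^(-11t))/21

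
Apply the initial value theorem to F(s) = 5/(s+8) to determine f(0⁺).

f(0⁺) = lim_{s→∞} s·5/(s+8) = lim_{s→∞} 5s/(s+8) = 5

Final answer: 5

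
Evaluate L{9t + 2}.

L{9t + 2} = 9·L{t} + 2·L{1} = 9/s² + 2/s

Final answer: 9/s² + 2/s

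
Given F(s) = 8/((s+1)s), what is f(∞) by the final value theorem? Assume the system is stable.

f(∞) = lim_{s→0} sF(s) = lim_{s→0} 8/(s+1) = 8

Final answer: 8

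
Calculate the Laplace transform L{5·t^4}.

L{t^n} = n!/s^(n+1), so L{t^4} = 24/s^5. Then L{5·t^4} = 5·24/s^5 = 120/s^5

Final answer: 120/s^5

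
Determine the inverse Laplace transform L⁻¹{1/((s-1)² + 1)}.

Using frequency shift, L⁻¹{1/((s-1)² + 1)} = e^t·sin(t)

Final answer: e^t·sin(t)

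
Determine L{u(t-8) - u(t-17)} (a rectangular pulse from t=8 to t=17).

L{u(t-a)} = e^(-as)/s. L{u(t-8) - u(t-17)} = (e^(-8s) - e^(-17s))/s

Final answer: (e^(-8s) - e^(-17s))/s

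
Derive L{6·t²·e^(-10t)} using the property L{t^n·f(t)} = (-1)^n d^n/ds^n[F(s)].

L{e^(-10t)} = 1/(s+10). d/ds[1/(s+10)] = -1/(s+10)². d²/ds²[1/(s+10)] = 2/(s+10)³. So L{t²·e^(-10t)} = (-1)² · 2/(s+10)³ = 2/(s+10)³. Then L{6·t²·e^(-10t)} = 6·2/(s+10)³ = 12/(s+10)³

Final answer: 12/(s+10)³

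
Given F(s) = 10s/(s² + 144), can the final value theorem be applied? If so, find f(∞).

The final value theorem requires all poles of sF(s) in the left half-plane. sF(s) = 10s²/(s² + 144) has poles at s = ±12i (imaginary axis). Theorem does NOT apply (oscillatory system).

Final answer: Not applicable (oscillatory)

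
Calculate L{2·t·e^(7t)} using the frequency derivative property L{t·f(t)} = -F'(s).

L{e^(7t)} = 1/(s-7). By frequency derivative: L{t·e^(7t)} = -d/ds[1/(s-7)] = -(-1)/(s-7)² = 1/(s-7)². Then L{2·t·e^(7t)} = 2·1/(s-7)² = 2/(s-7)²

Final answer: 2/(s-7)²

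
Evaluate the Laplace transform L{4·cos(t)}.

L{cos(ωt)} = s/(s² + ω²), so L{cos(t)} = s/(s² + 1). Then L{4·cos(t)} = 4·s/(s² + 1) = 4s/(s² + 1)

Final answer: 4s/(s² + 1)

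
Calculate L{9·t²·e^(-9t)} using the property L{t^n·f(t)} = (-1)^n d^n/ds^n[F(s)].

L{e^(-9t)} = 1/(s+9). d/ds[1/(s+9)] = -1/(s+9)². d²/ds²[1/(s+9)] = 2/(s+9)³. So L{t²·e^(-9t)} = (-1)² · 2/(s+9)³ = 2/(s+9)³. Then L{9·t²·e^(-9t)} = 9·2/(s+9)³ = 18/(s+9)³

Final answer: 18/(s+9)³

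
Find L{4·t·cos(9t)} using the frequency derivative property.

L{cos(9t)} = s/(s² + 81). Derivative: d/ds[s/(s² + 81)] = [(s² + 81) - s·2s]/(s² + 81)² = (81 - s²)/(s² + 81)². So L{t·cos(9t)} = -F'(s) = (s² - 81)/(s² + 81)². Then L{4·t·cos(9t)} = 4·(s² - 81)/(s² + 81)²

Final answer: 4·(s² - 81)/(s² + 81)²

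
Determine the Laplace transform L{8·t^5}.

L{t^n} = n!/s^(n+1), so L{t^5} = 120/s^6. Then L{8·t^5} = 8·120/s^6 = 960/s^6

Final answer: 960/s^6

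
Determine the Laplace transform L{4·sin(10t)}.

L{sin(ωt)} = ω/(s² + ω²), so L{sin(10t)} = 10/(s² + 100). Then L{4·sin(10t)} = 4·10/(s² + 100) = 40/(s² + 100)

Final answer: 40/(s² + 100)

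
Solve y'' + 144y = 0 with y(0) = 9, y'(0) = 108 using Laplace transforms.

L{y''} + 144L{y} = 0. s²Y - 9s - 108 + 144Y = 0. Y(s² + 144) = 9s + 108. Y = (9s + 108)/(s² + 144). Inverting: y(t) = 9cos(12t) + 9sin(12t)

Final answer: y(t) = 9cos(12t) + 9sin(12t)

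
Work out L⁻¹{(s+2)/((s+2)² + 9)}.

Using frequency shift: L⁻¹{(s-a)/((s-a)² + b²)} = e^(at)cos(bt). Here a=-2, b=3

Final answer: e^(-2t)·cos(3t)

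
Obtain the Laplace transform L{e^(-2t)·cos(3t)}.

L{e^(at)·cos(ωt)} = (s-a)/((s-a)² + ω²), so L{e^(-2t)·cos(3t)} = (s+2)/((s+2)² + 9)

Final answer: (s+2)/((s+2)² + 9)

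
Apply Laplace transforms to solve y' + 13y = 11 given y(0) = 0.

sY + 13Y = 11/s. Y = 11/(s(s+13)). Partial fractions: Y = 11/13/s - 11/13/(s+13)

Final answer: y(t) = 11/13(1 - e^(-13t))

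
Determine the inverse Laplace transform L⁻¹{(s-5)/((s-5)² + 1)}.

Using frequency shift, L⁻¹{(s-5)/((s-5)² + 1)} = e^(5t)·cos(t)

Final answer: e^(5t)·cos(t)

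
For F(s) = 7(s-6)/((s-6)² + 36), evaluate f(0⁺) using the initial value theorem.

f(0⁺) = lim_{s→∞} sF(s) = lim_{s→∞} 7s(s-6)/((s-6)² + 36) = 7

Final answer: 7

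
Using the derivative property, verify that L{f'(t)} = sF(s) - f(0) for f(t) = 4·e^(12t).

f'(t) = 48e^(12t). Direct: L{f'(t)} = 48/(s-12). Property: s·4/(s-12) - 4 = (4s - 4(s-12))/(s-12) = 48/(s-12). ✓

Final answer: 48/(s-12)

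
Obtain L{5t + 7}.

L{5t + 7} = 5·L{t} + 7·L{1} = 5/s² + 7/s

Final answer: 5/s² + 7/s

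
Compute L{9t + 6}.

L{9t + 6} = 9·L{t} + 6·L{1} = 9/s² + 6/s

Final answer: 9/s² + 6/s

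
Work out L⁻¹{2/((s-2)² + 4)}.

Form: b/((s-a)² + b²) → e^(at)sin(bt). With a=2, b=2

Final answer: e^(2t)·sin(2t)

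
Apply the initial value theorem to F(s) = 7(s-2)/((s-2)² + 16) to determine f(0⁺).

f(0⁺) = lim_{s→∞} sF(s) = lim_{s→∞} 7s(s-2)/((s-2)² + 16) = 7

Final answer: 7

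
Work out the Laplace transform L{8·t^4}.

L{t^n} = n!/s^(n+1), so L{t^4} = 24/s^5. Then L{8·t^4} = 8·24/s^5 = 192/s^5

Final answer: 192/s^5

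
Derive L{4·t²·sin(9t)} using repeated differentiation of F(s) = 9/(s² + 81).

F(s) = 9/(s² + 81). F'(s) = -18s/(s² + 81)². F''(s) = -18(81 - 3s²)/(s² + 81)³ = (54s² - 1458)/(s² + 81)³. So L{t²·sin(9t)} = (-1)² F''(s) = (54s² - 1458)/(s² + 81)³. Then L{4·t²·sin(9t)} = 4·(54s² - 1458)/(s² + 81)³ = (216s² - 5832)/(s² + 81)³

Final answer: (216s² - 5832)/(s² + 81)³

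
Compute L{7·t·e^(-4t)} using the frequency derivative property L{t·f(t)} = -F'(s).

L{e^(-4t)} = 1/(s+4). By frequency derivative: L{t·e^(-4t)} = -d/ds[1/(s+4)] = -(-1)/(s+4)² = 1/(s+4)². Then L{7·t·e^(-4t)} = 7·1/(s+4)² = 7/(s+4)²

Final answer: 7/(s+4)²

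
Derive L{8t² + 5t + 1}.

L{8t² + 5t + 1} = 8·2/s³ + 5/s² + 1/s = 16/s³ + 5/s² + 1/s

Final answer: 16/s³ + 5/s² + 1/s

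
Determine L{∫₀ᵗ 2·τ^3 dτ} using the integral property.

L{∫₀ᵗ f(τ)dτ} = F(s)/s with f(t) = 2t^3. F(s) = 12/s^4, so L{∫₀ᵗ 2·τ^3 dτ} = (12/s^4)/s = 12/s^5. (Check: ∫₀ᵗ 2·τ^3 dτ = 2t^4/4.)

Final answer: 12/s^5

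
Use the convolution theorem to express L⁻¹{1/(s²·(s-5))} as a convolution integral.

1/(s²·(s-5)) = (1/s^2)·(1/(s-5)) = L{t}·L{e^(5t)}. So f(t) = t*e^(5t) = ∫₀ᵗ τ·e^(5(t-τ)) dτ

Final answer: ∫₀ᵗ τ·e^(5(t-τ)) dτ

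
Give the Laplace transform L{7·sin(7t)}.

L{sin(ωt)} = ω/(s² + ω²), so L{sin(7t)} = 7/(s² + 49). Then L{7·sin(7t)} = 7·7/(s² + 49) = 49/(s² + 49)

Final answer: 49/(s² + 49)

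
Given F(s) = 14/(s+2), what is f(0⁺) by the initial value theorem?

f(0⁺) = lim_{s→∞} s·14/(s+2) = lim_{s→∞} 14s/(s+2) = 14

Final answer: 14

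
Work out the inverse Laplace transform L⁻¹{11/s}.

L⁻¹{c/s} = c, so L⁻¹{11/s} = 11

Final answer: 11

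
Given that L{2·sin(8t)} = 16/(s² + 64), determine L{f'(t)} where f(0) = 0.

L{f'(t)} = s·F(s) - f(0) = s·16/(s² + 64) - 0 = 16s/(s² + 64)

Final answer: 16s/(s² + 64)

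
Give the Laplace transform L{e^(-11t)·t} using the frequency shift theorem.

L{e^(at)·t^n} = n!/(s-a)^(n+1), so L{e^(-11t)·t} = 1/(s+11)^2

Final answer: 1/(s+11)^2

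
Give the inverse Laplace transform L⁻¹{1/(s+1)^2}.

L⁻¹{n!/(s-a)^(n+1)} = t^n·e^(at), so L⁻¹{1/(s+1)^2} = t·e^(-t)

Final answer: t·e^(-t)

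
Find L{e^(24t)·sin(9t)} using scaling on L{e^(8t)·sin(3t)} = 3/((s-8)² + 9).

Scaling with a=3: L{e^(24t)·sin(9t)} = (1/3) · 3/((s/3-8)² + 9). Simplifying: 9/((s-24)² + 81)

Final answer: 9/((s-24)² + 81)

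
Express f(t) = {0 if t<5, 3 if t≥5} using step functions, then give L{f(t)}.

f(t) = 3·u(t-5). L{u(t-5)} = e^(-5s)/s, so L{f(t)} = 3·e^(-5s)/s

Final answer: 3·e^(-5s)/s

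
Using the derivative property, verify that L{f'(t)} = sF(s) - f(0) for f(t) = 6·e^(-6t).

f'(t) = -36e^(-6t). Direct: L{f'(t)} = -36/(s+6). Property: s·6/(s+6) - 6 = (6s - 6(s+6))/(s+6) = -36/(s+6). ✓

Final answer: -36/(s+6)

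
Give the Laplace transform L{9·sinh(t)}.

L{sinh(ωt)} = ω/(s² - ω²), so L{sinh(t)} = 1/(s² - 1). Then L{9·sinh(t)} = 9·1/(s² - 1) = 9/(s² - 1)

Final answer: 9/(s² - 1)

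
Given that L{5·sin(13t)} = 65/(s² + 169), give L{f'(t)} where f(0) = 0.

L{f'(t)} = s·F(s) - f(0) = s·65/(s² + 169) - 0 = 65s/(s² + 169)

Final answer: 65s/(s² + 169)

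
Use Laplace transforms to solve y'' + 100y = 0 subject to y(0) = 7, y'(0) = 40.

L{y''} + 100L{y} = 0. s²Y - 7s - 40 + 100Y = 0. Y(s² + 100) = 7s + 40. Y = (7s + 40)/(s² + 100). Inverting: y(t) = 7cos(10t) + 4sin(10t)

Final answer: y(t) = 7cos(10t) + 4sin(10t)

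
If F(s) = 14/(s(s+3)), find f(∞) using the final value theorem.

f(∞) = lim_{s→0} s·14/(s(s+3)) = lim_{s→0} 14/(s+3) = 14/3 = 14/3

Final answer: 14/3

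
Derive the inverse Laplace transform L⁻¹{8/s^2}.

L⁻¹{n!/s^(n+1)} = t^n with n=1. So L⁻¹{1/s^2} = t, and L⁻¹{8/s^2} = (8/1)·t = 8·t

Final answer: 8·t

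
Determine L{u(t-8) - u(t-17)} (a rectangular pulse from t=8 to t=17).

L{u(t-a)} = e^(-as)/s. L{u(t-8) - u(t-17)} = (e^(-8s) - e^(-17s))/s

Final answer: (e^(-8s) - e^(-17s))/s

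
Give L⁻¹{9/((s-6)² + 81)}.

Form: b/((s-a)² + b²) → e^(at)sin(bt). With a=6, b=9

Final answer: e^(6t)·sin(9t)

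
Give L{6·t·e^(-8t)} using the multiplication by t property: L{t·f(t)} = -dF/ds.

Using L{t^n·e^(at)} = n!/(s-a)^(n+1), L{t·e^(-8t)} = 1/(s+8)^2, so L{6·t·e^(-8t)} = 6·1/(s+8)^2 = 6/(s+8)^2

Final answer: 6/(s+8)^2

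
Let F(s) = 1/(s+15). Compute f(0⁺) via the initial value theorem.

f(0⁺) = lim_{s→∞} s·1/(s+15) = lim_{s→∞} s/(s+15) = 1

Final answer: 1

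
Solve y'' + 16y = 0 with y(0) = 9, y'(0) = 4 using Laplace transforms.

L{y''} + 16L{y} = 0. s²Y - 9s - 4 + 16Y = 0. Y(s² + 16) = 9s + 4. Y = (9s + 4)/(s² + 16). Inverting: y(t) = 9cos(4t) + sin(4t)

Final answer: y(t) = 9cos(4t) + sin(4t)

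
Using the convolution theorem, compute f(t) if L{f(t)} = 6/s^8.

6/s^8 = (6/s)·(1/s^7) = L{6}·L{t^6/720}. By convolution, f(t) = 6*t^6/720 = ∫₀ᵗ 6·τ^6/720 dτ = 6·t^7/5040

Final answer: 6·t^7/5040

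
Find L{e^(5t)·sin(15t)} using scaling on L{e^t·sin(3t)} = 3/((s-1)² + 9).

Scaling with a=5: L{e^(5t)·sin(15t)} = (1/5) · 3/((s/5-1)² + 9). Simplifying: 15/((s-5)² + 225)

Final answer: 15/((s-5)² + 225)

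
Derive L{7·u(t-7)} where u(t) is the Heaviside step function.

L{u(t-a)} = e^(-as)/s. Here a=7, so L{u(t-7)} = e^(-7s)/s, and L{7·u(t-7)} = 7·e^(-7s)/s

Final answer: 7·e^(-7s)/s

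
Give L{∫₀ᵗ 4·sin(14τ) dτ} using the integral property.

L{∫₀ᵗ f(τ)dτ} = F(s)/s with F(s) = 56/(s² + 196), so the result is (56/(s² + 196))/s = 56/(s(s² + 196))

Final answer: 56/(s(s² + 196))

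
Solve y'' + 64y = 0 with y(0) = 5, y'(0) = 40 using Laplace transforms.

L{y''} + 64L{y} = 0. s²Y - 5s - 40 + 64Y = 0. Y(s² + 64) = 5s + 40. Y = (5s + 40)/(s² + 64). Inverting: y(t) = 5cos(8t) + 5sin(8t)

Final answer: y(t) = 5cos(8t) + 5sin(8t)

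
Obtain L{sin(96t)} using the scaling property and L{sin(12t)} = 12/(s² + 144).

Using L{f(at)} = (1/a)F(s/a) with a=8: L{sin(96t)} = (1/8) · 12/((s/8)² + 144) = (1/8) · 12·64/(s² + 9216) = 96/(s² + 9216)

Final answer: 96/(s² + 9216)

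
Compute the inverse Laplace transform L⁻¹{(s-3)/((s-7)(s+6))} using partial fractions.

Using partial fractions, f(t) = (4e^(7t) + 9e^(-6t))/13

Final answer: (4e^(7t) + 9e^(-6t))/13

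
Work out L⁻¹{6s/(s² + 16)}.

This is the form c·s/(s² + a²) with a = 4, c = 6. L⁻¹ = 6·cos(4t)

Final answer: 6·cos(4t)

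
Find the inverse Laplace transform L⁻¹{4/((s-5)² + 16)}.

Using frequency shift, L⁻¹{4/((s-5)² + 16)} = e^(5t)·sin(4t)

Final answer: e^(5t)·sin(4t)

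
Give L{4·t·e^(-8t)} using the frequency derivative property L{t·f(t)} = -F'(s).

L{e^(-8t)} = 1/(s+8). By frequency derivative: L{t·e^(-8t)} = -d/ds[1/(s+8)] = -(-1)/(s+8)² = 1/(s+8)². Then L{4·t·e^(-8t)} = 4·1/(s+8)² = 4/(s+8)²

Final answer: 4/(s+8)²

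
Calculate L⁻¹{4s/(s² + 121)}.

This is the form c·s/(s² + a²) with a = 11, c = 4. L⁻¹ = 4·cos(11t)

Final answer: 4·cos(11t)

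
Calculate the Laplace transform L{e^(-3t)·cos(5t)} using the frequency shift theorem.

Frequency shift: L{e^(at)f(t)} = F(s-a). L{e^(-3t)·cos(5t)} = (s+3)/((s+3)² + 25)

Final answer: (s+3)/((s+3)² + 25)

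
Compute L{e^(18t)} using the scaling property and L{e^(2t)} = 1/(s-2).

Using L{f(at)} = (1/a)F(s/a) with a=9 and f(t) = e^(2t): L{e^(18t)} = (1/9) · 1/((s/9)-2) = (1/9) · 9/(s-18) = 1/(s-18)

Final answer: 1/(s-18)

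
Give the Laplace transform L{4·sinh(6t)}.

L{sinh(ωt)} = ω/(s² - ω²), so L{sinh(6t)} = 6/(s² - 36). Then L{4·sinh(6t)} = 4·6/(s² - 36) = 24/(s² - 36)

Final answer: 24/(s² - 36)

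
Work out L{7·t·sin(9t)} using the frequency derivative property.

L{sin(9t)} = 9/(s² + 81). By L{t·f(t)} = -F'(s): -d/ds[9/(s² + 81)] = -(9)·(-2s)/(s² + 81)² = 18s/(s² + 81)². Then L{7·t·sin(9t)} = 7·18s/(s² + 81)² = 126s/(s² + 81)²

Final answer: 126s/(s² + 81)²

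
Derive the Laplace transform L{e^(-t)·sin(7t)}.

L{e^(at)·sin(ωt)} = ω/((s-a)² + ω²), so L{e^(-t)·sin(7t)} = 7/((s+1)² + 49)

Final answer: 7/((s+1)² + 49)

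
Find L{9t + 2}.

L{9t + 2} = 9·L{t} + 2·L{1} = 9/s² + 2/s

Final answer: 9/s² + 2/s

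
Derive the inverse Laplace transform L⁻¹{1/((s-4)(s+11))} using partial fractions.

Decompose: A/(s-4) + B/(s+11). A = 1/15, B = -1/15. f(t) = (e^(4t) - e^(-11t))/15

Final answer: (e^(4t) - e^(-11t))/15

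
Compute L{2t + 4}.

L{2t + 4} = 2·L{t} + 4·L{1} = 2/s² + 4/s

Final answer: 2/s² + 4/s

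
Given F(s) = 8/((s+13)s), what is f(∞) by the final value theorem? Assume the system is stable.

f(∞) = lim_{s→0} sF(s) = lim_{s→0} 8/(s+13) = 8/13

Final answer: 8/13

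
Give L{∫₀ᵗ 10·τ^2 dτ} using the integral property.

L{∫₀ᵗ f(τ)dτ} = F(s)/s with f(t) = 10t^2. F(s) = 20/s^3, so L{∫₀ᵗ 10·τ^2 dτ} = (20/s^3)/s = 20/s^4. (Check: ∫₀ᵗ 10·τ^2 dτ = 10t^3/3.)

Final answer: 20/s^4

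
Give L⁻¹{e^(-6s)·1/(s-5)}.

L⁻¹{1/(s-5)} = e^(5t). By the time shift theorem, L⁻¹{e^(-as)F(s)} = u(t-a)f(t-a) with a=6, so L⁻¹{e^(-6s)·1/(s-5)} = u(t-6)·e^(5(t-6))

Final answer: u(t-6)·e^(5(t-6))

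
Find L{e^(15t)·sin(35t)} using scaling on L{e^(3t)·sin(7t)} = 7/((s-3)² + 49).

Scaling with a=5: L{e^(15t)·sin(35t)} = (1/5) · 7/((s/5-3)² + 49). Simplifying: 35/((s-15)² + 1225)

Final answer: 35/((s-15)² + 1225)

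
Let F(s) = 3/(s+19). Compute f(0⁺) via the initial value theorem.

f(0⁺) = lim_{s→∞} s·3/(s+19) = lim_{s→∞} 3s/(s+19) = 3

Final answer: 3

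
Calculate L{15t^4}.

L{t^n} = n!/s^(n+1). So L{15t^4} = 15·4!/s^5 = 360/s^5

Final answer: 360/s^5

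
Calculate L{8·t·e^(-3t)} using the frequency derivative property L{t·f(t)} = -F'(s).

L{e^(-3t)} = 1/(s+3). By frequency derivative: L{t·e^(-3t)} = -d/ds[1/(s+3)] = -(-1)/(s+3)² = 1/(s+3)². Then L{8·t·e^(-3t)} = 8·1/(s+3)² = 8/(s+3)²

Final answer: 8/(s+3)²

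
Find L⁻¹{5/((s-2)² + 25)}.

Form: b/((s-a)² + b²) → e^(at)sin(bt). With a=2, b=5

Final answer: e^(2t)·sin(5t)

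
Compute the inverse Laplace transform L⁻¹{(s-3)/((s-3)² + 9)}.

Using frequency shift, L⁻¹{(s-3)/((s-3)² + 9)} = e^(3t)·cos(3t)

Final answer: e^(3t)·cos(3t)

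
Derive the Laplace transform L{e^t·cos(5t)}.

L{e^(at)·cos(ωt)} = (s-a)/((s-a)² + ω²), so L{e^t·cos(5t)} = (s-1)/((s-1)² + 25)

Final answer: (s-1)/((s-1)² + 25)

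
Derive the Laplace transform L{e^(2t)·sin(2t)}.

L{e^(at)·sin(ωt)} = ω/((s-a)² + ω²), so L{e^(2t)·sin(2t)} = 2/((s-2)² + 4)

Final answer: 2/((s-2)² + 4)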